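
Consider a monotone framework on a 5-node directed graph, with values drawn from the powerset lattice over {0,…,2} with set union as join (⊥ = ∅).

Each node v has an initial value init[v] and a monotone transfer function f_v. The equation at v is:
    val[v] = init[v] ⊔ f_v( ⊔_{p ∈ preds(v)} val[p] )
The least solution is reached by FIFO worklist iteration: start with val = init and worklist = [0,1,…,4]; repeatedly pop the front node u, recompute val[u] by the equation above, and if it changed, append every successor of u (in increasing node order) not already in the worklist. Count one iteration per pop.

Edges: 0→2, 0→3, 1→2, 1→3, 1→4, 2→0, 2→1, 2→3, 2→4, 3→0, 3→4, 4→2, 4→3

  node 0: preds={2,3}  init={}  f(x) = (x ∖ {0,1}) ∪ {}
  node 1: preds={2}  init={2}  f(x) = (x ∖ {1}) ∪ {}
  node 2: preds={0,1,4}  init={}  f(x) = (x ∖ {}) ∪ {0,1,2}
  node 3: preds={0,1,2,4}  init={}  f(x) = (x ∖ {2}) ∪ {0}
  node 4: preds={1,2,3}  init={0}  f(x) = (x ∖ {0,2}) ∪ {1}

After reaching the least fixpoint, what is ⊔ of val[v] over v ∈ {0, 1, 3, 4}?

{0,1,2}

Iteration log — 10 steps:
  step 1. node 0  ⊔preds={}  new={}  stable
  step 2. node 1  ⊔preds={}  new={2}  stable
  step 3. node 2  ⊔preds={0,2}  new={0,1,2}  old={}  +wl: 0,1
  step 4. node 3  ⊔preds={0,1,2}  new={0,1}  old={}  +wl: 
  step 5. node 4  ⊔preds={0,1,2}  new={0,1}  old={0}  +wl: 2,3
  step 6. node 0  ⊔preds={0,1,2}  new={2}  old={}  +wl: 
  step 7. node 1  ⊔preds={0,1,2}  new={0,2}  old={2}  +wl: 4
  step 8. node 2  ⊔preds={0,1,2}  new={0,1,2}  stable
  step 9. node 3  ⊔preds={0,1,2}  new={0,1}  stable
  step 10. node 4  ⊔preds={0,1,2}  new={0,1}  stable

Least fixpoint reached:
  node 0: {2}
  node 1: {0,2}
  node 2: {0,1,2}
  node 3: {0,1}
  node 4: {0,1}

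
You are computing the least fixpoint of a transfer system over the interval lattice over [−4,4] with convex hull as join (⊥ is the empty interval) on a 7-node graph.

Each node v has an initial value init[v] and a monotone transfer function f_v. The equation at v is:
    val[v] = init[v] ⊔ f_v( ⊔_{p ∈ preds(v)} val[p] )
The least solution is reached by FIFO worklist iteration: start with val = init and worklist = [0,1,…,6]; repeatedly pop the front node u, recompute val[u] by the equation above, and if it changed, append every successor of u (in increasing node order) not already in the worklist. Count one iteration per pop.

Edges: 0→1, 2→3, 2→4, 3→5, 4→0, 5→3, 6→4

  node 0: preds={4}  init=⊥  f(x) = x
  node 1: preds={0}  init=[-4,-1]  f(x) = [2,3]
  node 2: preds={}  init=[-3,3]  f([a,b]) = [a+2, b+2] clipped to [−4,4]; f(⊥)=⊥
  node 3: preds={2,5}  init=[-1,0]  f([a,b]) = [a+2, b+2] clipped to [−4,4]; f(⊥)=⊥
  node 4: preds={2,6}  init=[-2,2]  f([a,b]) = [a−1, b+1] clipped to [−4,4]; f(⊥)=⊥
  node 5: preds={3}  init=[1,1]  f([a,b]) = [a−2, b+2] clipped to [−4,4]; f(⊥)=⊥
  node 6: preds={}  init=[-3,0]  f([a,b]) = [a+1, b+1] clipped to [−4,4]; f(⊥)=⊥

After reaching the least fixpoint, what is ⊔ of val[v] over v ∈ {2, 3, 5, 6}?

[-3,4]

Trace (10 dequeues):
  [1] u=0 | in [-2,2] | out [-2,2] | prev ⊥ | push {}
  [2] u=1 | in [-2,2] | out [-4,3] | prev [-4,-1] | push {}
  [3] u=2 | in ⊥ | out [-3,3] | ==
  [4] u=3 | in [-3,3] | out [-1,4] | prev [-1,0] | push {}
  [5] u=4 | in [-3,3] | out [-4,4] | prev [-2,2] | push {0}
  [6] u=5 | in [-1,4] | out [-3,4] | prev [1,1] | push {3}
  [7] u=6 | in ⊥ | out [-3,0] | ==
  [8] u=0 | in [-4,4] | out [-4,4] | prev [-2,2] | push {1}
  [9] u=3 | in [-3,4] | out [-1,4] | ==
  [10] u=1 | in [-4,4] | out [-4,3] | ==

Converged values:
  [0] [-4,4]
  [1] [-4,3]
  [2] [-3,3]
  [3] [-1,4]
  [4] [-4,4]
  [5] [-3,4]
  [6] [-3,0]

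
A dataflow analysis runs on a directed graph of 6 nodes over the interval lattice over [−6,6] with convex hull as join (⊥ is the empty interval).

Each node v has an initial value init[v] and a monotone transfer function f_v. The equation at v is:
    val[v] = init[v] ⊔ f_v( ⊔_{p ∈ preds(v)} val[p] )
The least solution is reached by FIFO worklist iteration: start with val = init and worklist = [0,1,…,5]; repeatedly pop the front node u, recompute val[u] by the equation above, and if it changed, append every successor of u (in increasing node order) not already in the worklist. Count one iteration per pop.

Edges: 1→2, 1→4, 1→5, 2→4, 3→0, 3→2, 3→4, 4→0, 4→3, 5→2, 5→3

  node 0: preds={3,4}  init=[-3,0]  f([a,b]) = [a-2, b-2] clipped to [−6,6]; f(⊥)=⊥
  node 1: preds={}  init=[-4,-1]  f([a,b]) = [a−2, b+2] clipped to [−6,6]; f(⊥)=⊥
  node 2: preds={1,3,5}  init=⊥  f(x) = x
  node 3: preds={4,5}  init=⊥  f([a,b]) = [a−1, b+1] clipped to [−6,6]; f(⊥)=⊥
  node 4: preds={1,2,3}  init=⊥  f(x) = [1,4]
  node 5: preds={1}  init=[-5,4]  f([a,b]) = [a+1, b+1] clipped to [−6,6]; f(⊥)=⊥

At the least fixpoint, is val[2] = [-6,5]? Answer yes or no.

Trace (10 dequeues):
  [1] u=0 | in ⊥ | out [-3,0] | ==
  [2] u=1 | in ⊥ | out [-4,-1] | ==
  [3] u=2 | in [-5,4] | out [-5,4] | prev ⊥ | push {}
  [4] u=3 | in [-5,4] | out [-6,5] | prev ⊥ | push {0,2}
  [5] u=4 | in [-6,5] | out [1,4] | prev ⊥ | push {3}
  [6] u=5 | in [-4,-1] | out [-5,4] | ==
  [7] u=0 | in [-6,5] | out [-6,3] | prev [-3,0] | push {}
  [8] u=2 | in [-6,5] | out [-6,5] | prev [-5,4] | push {4}
  [9] u=3 | in [-5,4] | out [-6,5] | ==
  [10] u=4 | in [-6,5] | out [1,4] | ==

Converged values:
  [0] [-6,3]
  [1] [-4,-1]
  [2] [-6,5]
  [3] [-6,5]
  [4] [1,4]
  [5] [-5,4]

yes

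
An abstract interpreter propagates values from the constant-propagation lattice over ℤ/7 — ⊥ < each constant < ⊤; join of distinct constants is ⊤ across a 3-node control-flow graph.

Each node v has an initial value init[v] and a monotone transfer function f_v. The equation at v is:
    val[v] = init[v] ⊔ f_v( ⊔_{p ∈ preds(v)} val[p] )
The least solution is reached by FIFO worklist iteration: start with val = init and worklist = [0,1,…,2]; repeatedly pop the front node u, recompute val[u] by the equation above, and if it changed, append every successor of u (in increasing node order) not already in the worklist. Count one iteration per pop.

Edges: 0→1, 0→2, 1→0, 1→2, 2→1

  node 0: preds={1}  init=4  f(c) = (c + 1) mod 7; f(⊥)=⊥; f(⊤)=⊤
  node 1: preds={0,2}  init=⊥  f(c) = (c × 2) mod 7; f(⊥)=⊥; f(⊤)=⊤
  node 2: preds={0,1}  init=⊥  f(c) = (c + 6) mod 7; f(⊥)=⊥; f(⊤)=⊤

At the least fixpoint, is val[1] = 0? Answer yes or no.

Worklist (7 pops):
  #1 pop 0: in=⊥ → 4 (no change)
  #2 pop 1: in=4 → 1 (was ⊥); enqueue [0]
  #3 pop 2: in=⊤ → ⊤ (was ⊥); enqueue [1]
  #4 pop 0: in=1 → ⊤ (was 4); enqueue [2]
  #5 pop 1: in=⊤ → ⊤ (was 1); enqueue [0]
  #6 pop 2: in=⊤ → ⊤ (no change)
  #7 pop 0: in=⊤ → ⊤ (no change)

Fixpoint:
  val[0] = ⊤
  val[1] = ⊤
  val[2] = ⊤

no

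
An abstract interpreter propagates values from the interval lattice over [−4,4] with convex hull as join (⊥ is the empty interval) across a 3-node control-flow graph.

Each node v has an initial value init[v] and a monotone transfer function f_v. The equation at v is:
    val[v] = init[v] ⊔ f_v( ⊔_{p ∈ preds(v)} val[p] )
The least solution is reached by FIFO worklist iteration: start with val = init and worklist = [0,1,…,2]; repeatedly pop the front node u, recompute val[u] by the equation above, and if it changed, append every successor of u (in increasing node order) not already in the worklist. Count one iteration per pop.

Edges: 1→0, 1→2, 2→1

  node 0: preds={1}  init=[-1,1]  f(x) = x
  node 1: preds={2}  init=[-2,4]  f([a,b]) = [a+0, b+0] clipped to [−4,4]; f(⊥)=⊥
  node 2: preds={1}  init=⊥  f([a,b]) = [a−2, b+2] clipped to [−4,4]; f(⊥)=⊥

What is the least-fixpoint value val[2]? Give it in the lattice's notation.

Worklist (6 pops):
  #1 pop 0: in=[-2,4] → [-2,4] (was [-1,1]); enqueue []
  #2 pop 1: in=⊥ → [-2,4] (no change)
  #3 pop 2: in=[-2,4] → [-4,4] (was ⊥); enqueue [1]
  #4 pop 1: in=[-4,4] → [-4,4] (was [-2,4]); enqueue [0,2]
  #5 pop 0: in=[-4,4] → [-4,4] (was [-2,4]); enqueue []
  #6 pop 2: in=[-4,4] → [-4,4] (no change)

Fixpoint:
  val[0] = [-4,4]
  val[1] = [-4,4]
  val[2] = [-4,4]

[-4,4]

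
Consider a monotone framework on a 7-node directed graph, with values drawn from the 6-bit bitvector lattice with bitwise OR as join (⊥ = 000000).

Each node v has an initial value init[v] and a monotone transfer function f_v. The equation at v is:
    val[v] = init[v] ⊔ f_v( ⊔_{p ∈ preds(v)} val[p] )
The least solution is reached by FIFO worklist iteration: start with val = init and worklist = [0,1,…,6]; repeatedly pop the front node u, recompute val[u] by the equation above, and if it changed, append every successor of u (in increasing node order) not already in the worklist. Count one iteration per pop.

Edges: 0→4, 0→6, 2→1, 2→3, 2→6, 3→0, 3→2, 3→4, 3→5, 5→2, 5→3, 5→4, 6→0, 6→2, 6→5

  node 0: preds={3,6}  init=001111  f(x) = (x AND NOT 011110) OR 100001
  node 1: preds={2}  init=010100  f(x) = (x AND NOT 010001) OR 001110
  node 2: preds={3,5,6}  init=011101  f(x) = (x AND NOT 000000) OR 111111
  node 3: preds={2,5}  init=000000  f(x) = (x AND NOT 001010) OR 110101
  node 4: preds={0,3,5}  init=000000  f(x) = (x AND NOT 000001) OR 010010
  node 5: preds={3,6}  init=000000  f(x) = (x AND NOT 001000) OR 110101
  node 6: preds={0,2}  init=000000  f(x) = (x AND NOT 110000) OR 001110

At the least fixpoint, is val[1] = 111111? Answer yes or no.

Trace (16 dequeues):
  [1] u=0 | in 000000 | out 101111 | prev 001111 | push {}
  [2] u=1 | in 011101 | out 011110 | prev 010100 | push {}
  [3] u=2 | in 000000 | out 111111 | prev 011101 | push {1}
  [4] u=3 | in 111111 | out 110101 | prev 000000 | push {0,2}
  [5] u=4 | in 111111 | out 111110 | prev 000000 | push {}
  [6] u=5 | in 110101 | out 110101 | prev 000000 | push {3,4}
  [7] u=6 | in 111111 | out 001111 | prev 000000 | push {5}
  [8] u=1 | in 111111 | out 111110 | prev 011110 | push {}
  [9] u=0 | in 111111 | out 101111 | ==
  [10] u=2 | in 111111 | out 111111 | ==
  [11] u=3 | in 111111 | out 110101 | ==
  [12] u=4 | in 111111 | out 111110 | ==
  [13] u=5 | in 111111 | out 110111 | prev 110101 | push {2,3,4}
  [14] u=2 | in 111111 | out 111111 | ==
  [15] u=3 | in 111111 | out 110101 | ==
  [16] u=4 | in 111111 | out 111110 | ==

Converged values:
  [0] 101111
  [1] 111110
  [2] 111111
  [3] 110101
  [4] 111110
  [5] 110111
  [6] 001111

no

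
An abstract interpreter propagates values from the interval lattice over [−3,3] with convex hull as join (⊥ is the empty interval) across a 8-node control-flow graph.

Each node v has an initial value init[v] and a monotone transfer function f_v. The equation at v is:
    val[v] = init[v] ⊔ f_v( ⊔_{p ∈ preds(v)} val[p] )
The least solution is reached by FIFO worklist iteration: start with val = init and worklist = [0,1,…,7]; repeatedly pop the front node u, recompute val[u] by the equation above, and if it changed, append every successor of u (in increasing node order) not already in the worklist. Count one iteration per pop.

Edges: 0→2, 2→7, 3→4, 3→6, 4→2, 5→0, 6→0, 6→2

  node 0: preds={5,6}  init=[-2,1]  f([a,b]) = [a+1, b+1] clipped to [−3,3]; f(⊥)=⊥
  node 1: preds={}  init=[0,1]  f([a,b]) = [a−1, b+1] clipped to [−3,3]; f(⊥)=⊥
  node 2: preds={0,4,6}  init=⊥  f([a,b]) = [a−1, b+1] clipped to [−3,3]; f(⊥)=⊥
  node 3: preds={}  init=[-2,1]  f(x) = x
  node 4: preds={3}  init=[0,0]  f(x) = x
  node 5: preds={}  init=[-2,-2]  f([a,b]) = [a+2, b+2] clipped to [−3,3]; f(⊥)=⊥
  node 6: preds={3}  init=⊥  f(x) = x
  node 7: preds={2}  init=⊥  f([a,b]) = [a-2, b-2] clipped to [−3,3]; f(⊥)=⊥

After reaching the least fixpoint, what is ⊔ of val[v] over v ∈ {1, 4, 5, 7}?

[-3,1]

Trace (12 dequeues):
  [1] u=0 | in [-2,-2] | out [-2,1] | ==
  [2] u=1 | in ⊥ | out [0,1] | ==
  [3] u=2 | in [-2,1] | out [-3,2] | prev ⊥ | push {}
  [4] u=3 | in ⊥ | out [-2,1] | ==
  [5] u=4 | in [-2,1] | out [-2,1] | prev [0,0] | push {2}
  [6] u=5 | in ⊥ | out [-2,-2] | ==
  [7] u=6 | in [-2,1] | out [-2,1] | prev ⊥ | push {0}
  [8] u=7 | in [-3,2] | out [-3,0] | prev ⊥ | push {}
  [9] u=2 | in [-2,1] | out [-3,2] | ==
  [10] u=0 | in [-2,1] | out [-2,2] | prev [-2,1] | push {2}
  [11] u=2 | in [-2,2] | out [-3,3] | prev [-3,2] | push {7}
  [12] u=7 | in [-3,3] | out [-3,1] | prev [-3,0] | push {}

Converged values:
  [0] [-2,2]
  [1] [0,1]
  [2] [-3,3]
  [3] [-2,1]
  [4] [-2,1]
  [5] [-2,-2]
  [6] [-2,1]
  [7] [-3,1]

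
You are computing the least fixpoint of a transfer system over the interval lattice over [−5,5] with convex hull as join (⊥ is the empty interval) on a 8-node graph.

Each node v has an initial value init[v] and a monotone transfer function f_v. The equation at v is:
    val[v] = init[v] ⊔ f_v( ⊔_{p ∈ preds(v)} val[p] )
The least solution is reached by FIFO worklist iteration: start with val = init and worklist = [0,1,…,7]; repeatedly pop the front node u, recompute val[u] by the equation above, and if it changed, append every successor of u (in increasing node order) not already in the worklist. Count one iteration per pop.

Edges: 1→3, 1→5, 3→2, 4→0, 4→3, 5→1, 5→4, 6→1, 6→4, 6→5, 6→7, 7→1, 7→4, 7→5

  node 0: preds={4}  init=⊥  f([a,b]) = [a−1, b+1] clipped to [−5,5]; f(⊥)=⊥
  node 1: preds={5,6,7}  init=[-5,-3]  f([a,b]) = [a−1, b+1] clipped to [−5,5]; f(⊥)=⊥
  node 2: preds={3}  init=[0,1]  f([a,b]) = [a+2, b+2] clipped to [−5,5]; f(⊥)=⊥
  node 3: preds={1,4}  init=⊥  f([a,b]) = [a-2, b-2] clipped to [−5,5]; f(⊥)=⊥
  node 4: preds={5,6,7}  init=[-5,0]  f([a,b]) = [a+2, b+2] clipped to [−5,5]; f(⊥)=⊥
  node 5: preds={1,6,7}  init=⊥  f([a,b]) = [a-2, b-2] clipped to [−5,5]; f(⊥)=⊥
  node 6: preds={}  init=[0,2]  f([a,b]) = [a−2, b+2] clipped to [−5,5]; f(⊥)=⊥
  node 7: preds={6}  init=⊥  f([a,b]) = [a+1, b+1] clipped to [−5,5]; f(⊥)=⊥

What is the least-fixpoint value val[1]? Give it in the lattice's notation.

[-5,4]

Trace (20 dequeues):
  [1] u=0 | in [-5,0] | out [-5,1] | prev ⊥ | push {}
  [2] u=1 | in [0,2] | out [-5,3] | prev [-5,-3] | push {}
  [3] u=2 | in ⊥ | out [0,1] | ==
  [4] u=3 | in [-5,3] | out [-5,1] | prev ⊥ | push {2}
  [5] u=4 | in [0,2] | out [-5,4] | prev [-5,0] | push {0,3}
  [6] u=5 | in [-5,3] | out [-5,1] | prev ⊥ | push {1,4}
  [7] u=6 | in ⊥ | out [0,2] | ==
  [8] u=7 | in [0,2] | out [1,3] | prev ⊥ | push {5}
  [9] u=2 | in [-5,1] | out [-3,3] | prev [0,1] | push {}
  [10] u=0 | in [-5,4] | out [-5,5] | prev [-5,1] | push {}
  [11] u=3 | in [-5,4] | out [-5,2] | prev [-5,1] | push {2}
  [12] u=1 | in [-5,3] | out [-5,4] | prev [-5,3] | push {3}
  [13] u=4 | in [-5,3] | out [-5,5] | prev [-5,4] | push {0}
  [14] u=5 | in [-5,4] | out [-5,2] | prev [-5,1] | push {1,4}
  [15] u=2 | in [-5,2] | out [-3,4] | prev [-3,3] | push {}
  [16] u=3 | in [-5,5] | out [-5,3] | prev [-5,2] | push {2}
  [17] u=0 | in [-5,5] | out [-5,5] | ==
  [18] u=1 | in [-5,3] | out [-5,4] | ==
  [19] u=4 | in [-5,3] | out [-5,5] | ==
  [20] u=2 | in [-5,3] | out [-3,5] | prev [-3,4] | push {}

Converged values:
  [0] [-5,5]
  [1] [-5,4]
  [2] [-3,5]
  [3] [-5,3]
  [4] [-5,5]
  [5] [-5,2]
  [6] [0,2]
  [7] [1,3]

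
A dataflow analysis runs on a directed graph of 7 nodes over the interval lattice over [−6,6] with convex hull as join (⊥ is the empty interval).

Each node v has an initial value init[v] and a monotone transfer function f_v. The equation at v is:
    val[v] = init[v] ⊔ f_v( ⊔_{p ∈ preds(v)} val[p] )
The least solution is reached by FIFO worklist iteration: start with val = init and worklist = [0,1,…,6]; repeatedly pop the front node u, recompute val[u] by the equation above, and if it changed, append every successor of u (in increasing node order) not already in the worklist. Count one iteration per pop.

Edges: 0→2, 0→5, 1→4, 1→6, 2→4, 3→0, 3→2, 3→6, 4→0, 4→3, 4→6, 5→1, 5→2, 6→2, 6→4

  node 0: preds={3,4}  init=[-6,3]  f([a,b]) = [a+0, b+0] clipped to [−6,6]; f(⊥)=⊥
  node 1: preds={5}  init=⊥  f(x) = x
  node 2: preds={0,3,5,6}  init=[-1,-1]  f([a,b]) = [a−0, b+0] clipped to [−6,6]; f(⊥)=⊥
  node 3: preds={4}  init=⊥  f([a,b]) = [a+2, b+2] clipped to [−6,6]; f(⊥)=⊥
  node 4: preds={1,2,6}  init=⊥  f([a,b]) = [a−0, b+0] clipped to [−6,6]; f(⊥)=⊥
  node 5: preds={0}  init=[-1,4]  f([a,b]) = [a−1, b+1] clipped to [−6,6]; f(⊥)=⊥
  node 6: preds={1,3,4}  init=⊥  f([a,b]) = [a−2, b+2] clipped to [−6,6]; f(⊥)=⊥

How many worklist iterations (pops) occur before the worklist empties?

Trace (25 dequeues):
  [1] u=0 | in ⊥ | out [-6,3] | ==
  [2] u=1 | in [-1,4] | out [-1,4] | prev ⊥ | push {}
  [3] u=2 | in [-6,4] | out [-6,4] | prev [-1,-1] | push {}
  [4] u=3 | in ⊥ | out ⊥ | ==
  [5] u=4 | in [-6,4] | out [-6,4] | prev ⊥ | push {0,3}
  [6] u=5 | in [-6,3] | out [-6,4] | prev [-1,4] | push {1,2}
  [7] u=6 | in [-6,4] | out [-6,6] | prev ⊥ | push {4}
  [8] u=0 | in [-6,4] | out [-6,4] | prev [-6,3] | push {5}
  [9] u=3 | in [-6,4] | out [-4,6] | prev ⊥ | push {0,6}
  [10] u=1 | in [-6,4] | out [-6,4] | prev [-1,4] | push {}
  [11] u=2 | in [-6,6] | out [-6,6] | prev [-6,4] | push {}
  [12] u=4 | in [-6,6] | out [-6,6] | prev [-6,4] | push {3}
  [13] u=5 | in [-6,4] | out [-6,5] | prev [-6,4] | push {1,2}
  [14] u=0 | in [-6,6] | out [-6,6] | prev [-6,4] | push {5}
  [15] u=6 | in [-6,6] | out [-6,6] | ==
  [16] u=3 | in [-6,6] | out [-4,6] | ==
  [17] u=1 | in [-6,5] | out [-6,5] | prev [-6,4] | push {4,6}
  [18] u=2 | in [-6,6] | out [-6,6] | ==
  [19] u=5 | in [-6,6] | out [-6,6] | prev [-6,5] | push {1,2}
  [20] u=4 | in [-6,6] | out [-6,6] | ==
  [21] u=6 | in [-6,6] | out [-6,6] | ==
  [22] u=1 | in [-6,6] | out [-6,6] | prev [-6,5] | push {4,6}
  [23] u=2 | in [-6,6] | out [-6,6] | ==
  [24] u=4 | in [-6,6] | out [-6,6] | ==
  [25] u=6 | in [-6,6] | out [-6,6] | ==

Converged values:
  [0] [-6,6]
  [1] [-6,6]
  [2] [-6,6]
  [3] [-4,6]
  [4] [-6,6]
  [5] [-6,6]
  [6] [-6,6]

25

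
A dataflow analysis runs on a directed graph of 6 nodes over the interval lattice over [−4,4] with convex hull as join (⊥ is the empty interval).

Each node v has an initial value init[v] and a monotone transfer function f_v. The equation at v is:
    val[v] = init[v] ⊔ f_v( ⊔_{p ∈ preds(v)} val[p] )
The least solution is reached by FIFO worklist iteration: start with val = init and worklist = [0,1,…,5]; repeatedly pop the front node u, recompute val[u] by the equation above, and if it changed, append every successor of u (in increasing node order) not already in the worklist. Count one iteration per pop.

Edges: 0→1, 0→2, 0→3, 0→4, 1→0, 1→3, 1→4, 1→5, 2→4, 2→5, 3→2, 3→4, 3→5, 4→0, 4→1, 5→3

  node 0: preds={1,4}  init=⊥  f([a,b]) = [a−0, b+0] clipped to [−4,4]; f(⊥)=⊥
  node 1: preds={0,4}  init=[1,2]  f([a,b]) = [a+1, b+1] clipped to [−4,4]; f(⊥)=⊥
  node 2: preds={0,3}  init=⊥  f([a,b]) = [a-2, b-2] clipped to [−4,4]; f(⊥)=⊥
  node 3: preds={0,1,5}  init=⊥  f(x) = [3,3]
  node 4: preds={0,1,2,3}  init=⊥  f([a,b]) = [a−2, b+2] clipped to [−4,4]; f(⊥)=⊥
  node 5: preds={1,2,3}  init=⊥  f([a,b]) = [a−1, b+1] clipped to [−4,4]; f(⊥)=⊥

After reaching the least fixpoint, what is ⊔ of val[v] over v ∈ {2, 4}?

[-4,4]

Trace (19 dequeues):
  [1] u=0 | in [1,2] | out [1,2] | prev ⊥ | push {}
  [2] u=1 | in [1,2] | out [1,3] | prev [1,2] | push {0}
  [3] u=2 | in [1,2] | out [-1,0] | prev ⊥ | push {}
  [4] u=3 | in [1,3] | out [3,3] | prev ⊥ | push {2}
  [5] u=4 | in [-1,3] | out [-3,4] | prev ⊥ | push {1}
  [6] u=5 | in [-1,3] | out [-2,4] | prev ⊥ | push {3}
  [7] u=0 | in [-3,4] | out [-3,4] | prev [1,2] | push {4}
  [8] u=2 | in [-3,4] | out [-4,2] | prev [-1,0] | push {5}
  [9] u=1 | in [-3,4] | out [-2,4] | prev [1,3] | push {0}
  [10] u=3 | in [-3,4] | out [3,3] | ==
  [11] u=4 | in [-4,4] | out [-4,4] | prev [-3,4] | push {1}
  [12] u=5 | in [-4,4] | out [-4,4] | prev [-2,4] | push {3}
  [13] u=0 | in [-4,4] | out [-4,4] | prev [-3,4] | push {2,4}
  [14] u=1 | in [-4,4] | out [-3,4] | prev [-2,4] | push {0,5}
  [15] u=3 | in [-4,4] | out [3,3] | ==
  [16] u=2 | in [-4,4] | out [-4,2] | ==
  [17] u=4 | in [-4,4] | out [-4,4] | ==
  [18] u=0 | in [-4,4] | out [-4,4] | ==
  [19] u=5 | in [-4,4] | out [-4,4] | ==

Converged values:
  [0] [-4,4]
  [1] [-3,4]
  [2] [-4,2]
  [3] [3,3]
  [4] [-4,4]
  [5] [-4,4]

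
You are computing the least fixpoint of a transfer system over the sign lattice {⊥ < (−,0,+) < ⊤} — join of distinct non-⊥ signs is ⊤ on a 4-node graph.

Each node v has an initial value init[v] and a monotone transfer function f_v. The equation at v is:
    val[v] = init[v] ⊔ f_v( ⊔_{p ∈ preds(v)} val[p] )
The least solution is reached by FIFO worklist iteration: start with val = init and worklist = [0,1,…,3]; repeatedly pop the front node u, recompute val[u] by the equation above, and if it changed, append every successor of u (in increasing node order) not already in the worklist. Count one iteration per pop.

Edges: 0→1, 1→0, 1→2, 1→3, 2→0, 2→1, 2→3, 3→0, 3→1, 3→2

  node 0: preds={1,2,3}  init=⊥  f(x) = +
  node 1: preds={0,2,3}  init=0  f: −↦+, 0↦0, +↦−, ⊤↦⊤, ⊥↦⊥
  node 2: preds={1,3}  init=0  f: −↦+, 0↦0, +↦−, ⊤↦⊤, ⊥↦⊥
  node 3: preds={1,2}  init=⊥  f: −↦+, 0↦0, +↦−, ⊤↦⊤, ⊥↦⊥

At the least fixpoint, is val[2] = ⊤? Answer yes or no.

Worklist (7 pops):
  #1 pop 0: in=0 → + (was ⊥); enqueue []
  #2 pop 1: in=⊤ → ⊤ (was 0); enqueue [0]
  #3 pop 2: in=⊤ → ⊤ (was 0); enqueue [1]
  #4 pop 3: in=⊤ → ⊤ (was ⊥); enqueue [2]
  #5 pop 0: in=⊤ → + (no change)
  #6 pop 1: in=⊤ → ⊤ (no change)
  #7 pop 2: in=⊤ → ⊤ (no change)

Fixpoint:
  val[0] = +
  val[1] = ⊤
  val[2] = ⊤
  val[3] = ⊤

yes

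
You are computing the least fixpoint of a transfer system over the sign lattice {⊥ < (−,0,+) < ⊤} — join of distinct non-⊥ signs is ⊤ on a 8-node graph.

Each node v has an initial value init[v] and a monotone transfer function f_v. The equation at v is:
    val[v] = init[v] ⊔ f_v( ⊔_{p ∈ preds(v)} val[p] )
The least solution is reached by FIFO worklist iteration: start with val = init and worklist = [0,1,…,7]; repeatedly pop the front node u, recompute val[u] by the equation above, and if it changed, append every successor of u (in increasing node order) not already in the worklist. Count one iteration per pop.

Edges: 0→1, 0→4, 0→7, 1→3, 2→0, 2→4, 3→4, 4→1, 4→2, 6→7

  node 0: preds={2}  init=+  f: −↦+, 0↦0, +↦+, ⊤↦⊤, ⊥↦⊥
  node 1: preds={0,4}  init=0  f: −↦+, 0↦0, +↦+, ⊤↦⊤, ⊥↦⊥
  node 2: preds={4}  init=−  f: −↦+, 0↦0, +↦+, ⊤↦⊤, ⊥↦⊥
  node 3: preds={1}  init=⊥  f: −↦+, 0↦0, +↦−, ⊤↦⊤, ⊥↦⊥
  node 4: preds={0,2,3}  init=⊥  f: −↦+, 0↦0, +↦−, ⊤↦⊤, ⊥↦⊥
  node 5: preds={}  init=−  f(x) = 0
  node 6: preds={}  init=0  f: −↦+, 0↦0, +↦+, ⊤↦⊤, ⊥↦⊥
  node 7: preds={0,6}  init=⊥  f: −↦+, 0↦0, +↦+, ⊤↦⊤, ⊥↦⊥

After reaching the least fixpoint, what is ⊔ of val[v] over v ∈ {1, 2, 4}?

Worklist (14 pops):
  #1 pop 0: in=− → + (no change)
  #2 pop 1: in=+ → ⊤ (was 0); enqueue []
  #3 pop 2: in=⊥ → − (no change)
  #4 pop 3: in=⊤ → ⊤ (was ⊥); enqueue []
  #5 pop 4: in=⊤ → ⊤ (was ⊥); enqueue [1,2]
  #6 pop 5: in=⊥ → ⊤ (was −); enqueue []
  #7 pop 6: in=⊥ → 0 (no change)
  #8 pop 7: in=⊤ → ⊤ (was ⊥); enqueue []
  #9 pop 1: in=⊤ → ⊤ (no change)
  #10 pop 2: in=⊤ → ⊤ (was −); enqueue [0,4]
  #11 pop 0: in=⊤ → ⊤ (was +); enqueue [1,7]
  #12 pop 4: in=⊤ → ⊤ (no change)
  #13 pop 1: in=⊤ → ⊤ (no change)
  #14 pop 7: in=⊤ → ⊤ (no change)

Fixpoint:
  val[0] = ⊤
  val[1] = ⊤
  val[2] = ⊤
  val[3] = ⊤
  val[4] = ⊤
  val[5] = ⊤
  val[6] = 0
  val[7] = ⊤

⊤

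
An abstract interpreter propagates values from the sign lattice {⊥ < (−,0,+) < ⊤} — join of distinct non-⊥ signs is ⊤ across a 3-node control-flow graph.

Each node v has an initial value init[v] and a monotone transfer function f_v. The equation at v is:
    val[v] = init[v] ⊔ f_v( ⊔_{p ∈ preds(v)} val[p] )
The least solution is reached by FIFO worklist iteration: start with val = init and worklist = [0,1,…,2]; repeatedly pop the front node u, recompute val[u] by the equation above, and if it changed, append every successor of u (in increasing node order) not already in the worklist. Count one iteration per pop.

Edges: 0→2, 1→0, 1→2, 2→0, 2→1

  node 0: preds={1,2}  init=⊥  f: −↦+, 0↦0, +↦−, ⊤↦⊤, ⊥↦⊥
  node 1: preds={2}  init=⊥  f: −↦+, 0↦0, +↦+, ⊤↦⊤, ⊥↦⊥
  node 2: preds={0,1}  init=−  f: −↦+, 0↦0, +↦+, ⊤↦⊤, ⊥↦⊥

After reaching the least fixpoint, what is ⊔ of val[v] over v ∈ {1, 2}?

Trace (7 dequeues):
  [1] u=0 | in − | out + | prev ⊥ | push {}
  [2] u=1 | in − | out + | prev ⊥ | push {0}
  [3] u=2 | in + | out ⊤ | prev − | push {1}
  [4] u=0 | in ⊤ | out ⊤ | prev + | push {2}
  [5] u=1 | in ⊤ | out ⊤ | prev + | push {0}
  [6] u=2 | in ⊤ | out ⊤ | ==
  [7] u=0 | in ⊤ | out ⊤ | ==

Converged values:
  [0] ⊤
  [1] ⊤
  [2] ⊤

⊤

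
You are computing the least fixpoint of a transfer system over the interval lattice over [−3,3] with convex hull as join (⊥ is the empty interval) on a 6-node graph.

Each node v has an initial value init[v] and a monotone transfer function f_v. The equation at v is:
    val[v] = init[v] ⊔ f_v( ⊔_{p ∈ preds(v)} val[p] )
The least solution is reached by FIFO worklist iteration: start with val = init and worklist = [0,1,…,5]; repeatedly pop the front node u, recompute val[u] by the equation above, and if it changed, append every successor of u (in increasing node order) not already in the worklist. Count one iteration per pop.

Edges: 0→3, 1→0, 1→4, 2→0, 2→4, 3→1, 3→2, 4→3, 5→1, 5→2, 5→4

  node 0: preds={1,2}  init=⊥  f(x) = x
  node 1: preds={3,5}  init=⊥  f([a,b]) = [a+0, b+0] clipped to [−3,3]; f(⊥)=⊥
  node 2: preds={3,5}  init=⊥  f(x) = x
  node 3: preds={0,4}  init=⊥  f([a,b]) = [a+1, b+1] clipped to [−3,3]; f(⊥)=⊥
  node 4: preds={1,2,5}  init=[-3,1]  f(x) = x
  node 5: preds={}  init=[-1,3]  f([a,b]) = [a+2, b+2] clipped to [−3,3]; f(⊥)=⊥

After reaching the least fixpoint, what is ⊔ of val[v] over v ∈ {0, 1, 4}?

[-3,3]

Iteration log — 15 steps:
  step 1. node 0  ⊔preds=⊥  new=⊥  stable
  step 2. node 1  ⊔preds=[-1,3]  new=[-1,3]  old=⊥  +wl: 0
  step 3. node 2  ⊔preds=[-1,3]  new=[-1,3]  old=⊥  +wl: 
  step 4. node 3  ⊔preds=[-3,1]  new=[-2,2]  old=⊥  +wl: 1,2
  step 5. node 4  ⊔preds=[-1,3]  new=[-3,3]  old=[-3,1]  +wl: 3
  step 6. node 5  ⊔preds=⊥  new=[-1,3]  stable
  step 7. node 0  ⊔preds=[-1,3]  new=[-1,3]  old=⊥  +wl: 
  step 8. node 1  ⊔preds=[-2,3]  new=[-2,3]  old=[-1,3]  +wl: 0,4
  step 9. node 2  ⊔preds=[-2,3]  new=[-2,3]  old=[-1,3]  +wl: 
  step 10. node 3  ⊔preds=[-3,3]  new=[-2,3]  old=[-2,2]  +wl: 1,2
  step 11. node 0  ⊔preds=[-2,3]  new=[-2,3]  old=[-1,3]  +wl: 3
  step 12. node 4  ⊔preds=[-2,3]  new=[-3,3]  stable
  step 13. node 1  ⊔preds=[-2,3]  new=[-2,3]  stable
  step 14. node 2  ⊔preds=[-2,3]  new=[-2,3]  stable
  step 15. node 3  ⊔preds=[-3,3]  new=[-2,3]  stable

Least fixpoint reached:
  node 0: [-2,3]
  node 1: [-2,3]
  node 2: [-2,3]
  node 3: [-2,3]
  node 4: [-3,3]
  node 5: [-1,3]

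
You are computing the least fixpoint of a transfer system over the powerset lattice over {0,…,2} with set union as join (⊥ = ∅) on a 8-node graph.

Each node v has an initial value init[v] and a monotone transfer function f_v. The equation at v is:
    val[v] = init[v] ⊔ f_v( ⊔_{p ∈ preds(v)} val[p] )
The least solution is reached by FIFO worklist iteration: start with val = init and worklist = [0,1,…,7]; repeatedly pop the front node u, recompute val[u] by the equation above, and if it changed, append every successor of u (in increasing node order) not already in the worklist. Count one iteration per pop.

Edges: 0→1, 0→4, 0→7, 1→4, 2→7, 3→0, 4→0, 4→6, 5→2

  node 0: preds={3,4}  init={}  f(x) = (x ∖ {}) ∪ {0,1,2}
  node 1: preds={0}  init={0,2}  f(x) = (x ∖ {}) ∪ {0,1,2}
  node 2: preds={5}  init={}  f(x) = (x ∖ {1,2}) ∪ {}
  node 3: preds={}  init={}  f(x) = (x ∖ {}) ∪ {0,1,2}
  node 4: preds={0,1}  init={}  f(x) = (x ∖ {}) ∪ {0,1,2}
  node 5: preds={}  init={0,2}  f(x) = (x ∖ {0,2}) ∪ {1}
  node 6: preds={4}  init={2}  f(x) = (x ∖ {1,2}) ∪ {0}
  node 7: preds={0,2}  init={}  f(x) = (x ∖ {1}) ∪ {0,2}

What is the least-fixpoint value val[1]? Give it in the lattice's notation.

Worklist (10 pops):
  #1 pop 0: in={} → {0,1,2} (was {}); enqueue []
  #2 pop 1: in={0,1,2} → {0,1,2} (was {0,2}); enqueue []
  #3 pop 2: in={0,2} → {0} (was {}); enqueue []
  #4 pop 3: in={} → {0,1,2} (was {}); enqueue [0]
  #5 pop 4: in={0,1,2} → {0,1,2} (was {}); enqueue []
  #6 pop 5: in={} → {0,1,2} (was {0,2}); enqueue [2]
  #7 pop 6: in={0,1,2} → {0,2} (was {2}); enqueue []
  #8 pop 7: in={0,1,2} → {0,2} (was {}); enqueue []
  #9 pop 0: in={0,1,2} → {0,1,2} (no change)
  #10 pop 2: in={0,1,2} → {0} (no change)

Fixpoint:
  val[0] = {0,1,2}
  val[1] = {0,1,2}
  val[2] = {0}
  val[3] = {0,1,2}
  val[4] = {0,1,2}
  val[5] = {0,1,2}
  val[6] = {0,2}
  val[7] = {0,2}

{0,1,2}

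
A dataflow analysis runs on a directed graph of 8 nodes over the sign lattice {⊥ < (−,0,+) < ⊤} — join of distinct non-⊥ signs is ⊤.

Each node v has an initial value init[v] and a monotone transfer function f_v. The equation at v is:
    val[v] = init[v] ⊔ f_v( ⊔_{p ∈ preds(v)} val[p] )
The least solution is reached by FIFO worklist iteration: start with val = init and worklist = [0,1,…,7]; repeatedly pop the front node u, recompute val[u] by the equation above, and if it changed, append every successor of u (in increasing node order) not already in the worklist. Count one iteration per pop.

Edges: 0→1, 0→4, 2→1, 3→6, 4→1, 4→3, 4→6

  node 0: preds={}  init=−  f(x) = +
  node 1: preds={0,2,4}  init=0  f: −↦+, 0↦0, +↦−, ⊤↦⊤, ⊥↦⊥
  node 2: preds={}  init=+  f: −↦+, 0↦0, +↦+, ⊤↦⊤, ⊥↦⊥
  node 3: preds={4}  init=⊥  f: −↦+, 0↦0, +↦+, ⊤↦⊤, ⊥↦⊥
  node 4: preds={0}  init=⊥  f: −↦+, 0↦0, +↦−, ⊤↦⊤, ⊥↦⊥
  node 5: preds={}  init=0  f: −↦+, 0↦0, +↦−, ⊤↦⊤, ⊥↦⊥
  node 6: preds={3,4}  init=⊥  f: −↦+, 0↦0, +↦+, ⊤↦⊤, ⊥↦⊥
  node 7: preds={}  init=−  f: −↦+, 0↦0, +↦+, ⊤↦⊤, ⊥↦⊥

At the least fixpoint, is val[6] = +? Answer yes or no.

no

Iteration log — 11 steps:
  step 1. node 0  ⊔preds=⊥  new=⊤  old=−  +wl: 
  step 2. node 1  ⊔preds=⊤  new=⊤  old=0  +wl: 
  step 3. node 2  ⊔preds=⊥  new=+  stable
  step 4. node 3  ⊔preds=⊥  new=⊥  stable
  step 5. node 4  ⊔preds=⊤  new=⊤  old=⊥  +wl: 1,3
  step 6. node 5  ⊔preds=⊥  new=0  stable
  step 7. node 6  ⊔preds=⊤  new=⊤  old=⊥  +wl: 
  step 8. node 7  ⊔preds=⊥  new=−  stable
  step 9. node 1  ⊔preds=⊤  new=⊤  stable
  step 10. node 3  ⊔preds=⊤  new=⊤  old=⊥  +wl: 6
  step 11. node 6  ⊔preds=⊤  new=⊤  stable

Least fixpoint reached:
  node 0: ⊤
  node 1: ⊤
  node 2: +
  node 3: ⊤
  node 4: ⊤
  node 5: 0
  node 6: ⊤
  node 7: −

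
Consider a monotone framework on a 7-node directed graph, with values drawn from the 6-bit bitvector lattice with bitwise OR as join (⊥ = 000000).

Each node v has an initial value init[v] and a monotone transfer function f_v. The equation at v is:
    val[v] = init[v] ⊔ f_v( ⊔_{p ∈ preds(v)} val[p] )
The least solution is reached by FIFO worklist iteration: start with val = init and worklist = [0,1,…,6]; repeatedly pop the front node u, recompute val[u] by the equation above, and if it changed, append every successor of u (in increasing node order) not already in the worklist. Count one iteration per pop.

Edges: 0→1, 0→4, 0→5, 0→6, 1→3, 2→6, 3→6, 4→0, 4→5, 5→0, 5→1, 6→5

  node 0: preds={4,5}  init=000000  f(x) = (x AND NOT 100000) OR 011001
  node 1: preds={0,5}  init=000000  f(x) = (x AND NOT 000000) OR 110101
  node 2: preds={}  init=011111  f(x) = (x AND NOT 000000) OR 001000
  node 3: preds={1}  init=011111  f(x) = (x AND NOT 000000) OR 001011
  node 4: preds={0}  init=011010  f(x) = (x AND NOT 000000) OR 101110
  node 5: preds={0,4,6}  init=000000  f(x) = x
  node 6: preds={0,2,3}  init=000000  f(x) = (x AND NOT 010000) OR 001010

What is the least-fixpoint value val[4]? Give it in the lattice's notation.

Worklist (12 pops):
  #1 pop 0: in=011010 → 011011 (was 000000); enqueue []
  #2 pop 1: in=011011 → 111111 (was 000000); enqueue []
  #3 pop 2: in=000000 → 011111 (no change)
  #4 pop 3: in=111111 → 111111 (was 011111); enqueue []
  #5 pop 4: in=011011 → 111111 (was 011010); enqueue [0]
  #6 pop 5: in=111111 → 111111 (was 000000); enqueue [1]
  #7 pop 6: in=111111 → 101111 (was 000000); enqueue [5]
  #8 pop 0: in=111111 → 011111 (was 011011); enqueue [4,6]
  #9 pop 1: in=111111 → 111111 (no change)
  #10 pop 5: in=111111 → 111111 (no change)
  #11 pop 4: in=011111 → 111111 (no change)
  #12 pop 6: in=111111 → 101111 (no change)

Fixpoint:
  val[0] = 011111
  val[1] = 111111
  val[2] = 011111
  val[3] = 111111
  val[4] = 111111
  val[5] = 111111
  val[6] = 101111

111111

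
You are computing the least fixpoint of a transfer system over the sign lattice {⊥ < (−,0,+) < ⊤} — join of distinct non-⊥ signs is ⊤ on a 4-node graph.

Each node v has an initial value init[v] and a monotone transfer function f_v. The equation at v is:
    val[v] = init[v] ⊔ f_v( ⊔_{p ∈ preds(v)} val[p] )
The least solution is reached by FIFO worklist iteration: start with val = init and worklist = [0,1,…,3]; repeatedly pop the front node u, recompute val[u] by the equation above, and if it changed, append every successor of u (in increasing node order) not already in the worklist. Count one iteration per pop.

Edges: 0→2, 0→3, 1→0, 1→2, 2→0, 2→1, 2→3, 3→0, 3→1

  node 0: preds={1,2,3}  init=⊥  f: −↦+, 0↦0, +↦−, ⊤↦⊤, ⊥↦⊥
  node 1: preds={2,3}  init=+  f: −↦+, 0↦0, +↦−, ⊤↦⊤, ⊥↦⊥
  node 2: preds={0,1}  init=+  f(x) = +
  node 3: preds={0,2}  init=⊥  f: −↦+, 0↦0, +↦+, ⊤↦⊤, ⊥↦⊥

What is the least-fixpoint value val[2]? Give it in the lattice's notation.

Worklist (8 pops):
  #1 pop 0: in=+ → − (was ⊥); enqueue []
  #2 pop 1: in=+ → ⊤ (was +); enqueue [0]
  #3 pop 2: in=⊤ → + (no change)
  #4 pop 3: in=⊤ → ⊤ (was ⊥); enqueue [1]
  #5 pop 0: in=⊤ → ⊤ (was −); enqueue [2,3]
  #6 pop 1: in=⊤ → ⊤ (no change)
  #7 pop 2: in=⊤ → + (no change)
  #8 pop 3: in=⊤ → ⊤ (no change)

Fixpoint:
  val[0] = ⊤
  val[1] = ⊤
  val[2] = +
  val[3] = ⊤

+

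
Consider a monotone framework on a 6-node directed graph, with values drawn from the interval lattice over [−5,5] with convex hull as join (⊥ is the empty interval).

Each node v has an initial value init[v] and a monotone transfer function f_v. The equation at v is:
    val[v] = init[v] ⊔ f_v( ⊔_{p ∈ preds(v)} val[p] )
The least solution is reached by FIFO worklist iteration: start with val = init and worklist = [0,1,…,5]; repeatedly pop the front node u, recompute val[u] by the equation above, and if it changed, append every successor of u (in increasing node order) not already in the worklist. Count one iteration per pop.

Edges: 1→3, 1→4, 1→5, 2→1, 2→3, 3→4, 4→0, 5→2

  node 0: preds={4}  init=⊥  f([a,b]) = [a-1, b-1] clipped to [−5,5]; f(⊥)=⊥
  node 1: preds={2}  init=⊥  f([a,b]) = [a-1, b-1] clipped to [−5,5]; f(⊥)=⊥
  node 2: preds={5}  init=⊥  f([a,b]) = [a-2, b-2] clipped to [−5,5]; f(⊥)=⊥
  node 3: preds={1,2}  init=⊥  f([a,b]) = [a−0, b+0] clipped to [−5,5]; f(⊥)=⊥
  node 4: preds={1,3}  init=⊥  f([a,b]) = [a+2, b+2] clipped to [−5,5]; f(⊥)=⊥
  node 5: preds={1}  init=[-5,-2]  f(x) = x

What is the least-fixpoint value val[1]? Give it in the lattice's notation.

[-5,-5]

Trace (11 dequeues):
  [1] u=0 | in ⊥ | out ⊥ | ==
  [2] u=1 | in ⊥ | out ⊥ | ==
  [3] u=2 | in [-5,-2] | out [-5,-4] | prev ⊥ | push {1}
  [4] u=3 | in [-5,-4] | out [-5,-4] | prev ⊥ | push {}
  [5] u=4 | in [-5,-4] | out [-3,-2] | prev ⊥ | push {0}
  [6] u=5 | in ⊥ | out [-5,-2] | ==
  [7] u=1 | in [-5,-4] | out [-5,-5] | prev ⊥ | push {3,4,5}
  [8] u=0 | in [-3,-2] | out [-4,-3] | prev ⊥ | push {}
  [9] u=3 | in [-5,-4] | out [-5,-4] | ==
  [10] u=4 | in [-5,-4] | out [-3,-2] | ==
  [11] u=5 | in [-5,-5] | out [-5,-2] | ==

Converged values:
  [0] [-4,-3]
  [1] [-5,-5]
  [2] [-5,-4]
  [3] [-5,-4]
  [4] [-3,-2]
  [5] [-5,-2]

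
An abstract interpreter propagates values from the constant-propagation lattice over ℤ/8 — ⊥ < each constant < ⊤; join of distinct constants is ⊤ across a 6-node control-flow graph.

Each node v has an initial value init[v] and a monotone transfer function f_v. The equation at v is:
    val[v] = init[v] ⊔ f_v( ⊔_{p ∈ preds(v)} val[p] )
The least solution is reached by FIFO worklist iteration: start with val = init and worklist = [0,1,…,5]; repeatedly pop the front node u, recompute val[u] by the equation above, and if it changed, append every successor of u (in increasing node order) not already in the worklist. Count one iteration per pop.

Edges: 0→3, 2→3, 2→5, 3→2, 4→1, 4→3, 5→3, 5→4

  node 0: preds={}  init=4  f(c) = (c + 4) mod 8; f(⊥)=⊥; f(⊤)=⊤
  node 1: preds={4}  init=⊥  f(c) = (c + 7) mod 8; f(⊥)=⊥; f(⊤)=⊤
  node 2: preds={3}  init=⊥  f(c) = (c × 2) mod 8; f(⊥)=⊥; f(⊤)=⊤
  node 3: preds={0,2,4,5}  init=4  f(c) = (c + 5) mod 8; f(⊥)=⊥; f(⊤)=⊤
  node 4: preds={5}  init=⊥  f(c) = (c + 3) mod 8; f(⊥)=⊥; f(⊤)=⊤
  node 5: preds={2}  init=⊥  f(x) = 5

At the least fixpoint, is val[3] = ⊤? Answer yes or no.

Trace (12 dequeues):
  [1] u=0 | in ⊥ | out 4 | ==
  [2] u=1 | in ⊥ | out ⊥ | ==
  [3] u=2 | in 4 | out 0 | prev ⊥ | push {}
  [4] u=3 | in ⊤ | out ⊤ | prev 4 | push {2}
  [5] u=4 | in ⊥ | out ⊥ | ==
  [6] u=5 | in 0 | out 5 | prev ⊥ | push {3,4}
  [7] u=2 | in ⊤ | out ⊤ | prev 0 | push {5}
  [8] u=3 | in ⊤ | out ⊤ | ==
  [9] u=4 | in 5 | out 0 | prev ⊥ | push {1,3}
  [10] u=5 | in ⊤ | out 5 | ==
  [11] u=1 | in 0 | out 7 | prev ⊥ | push {}
  [12] u=3 | in ⊤ | out ⊤ | ==

Converged values:
  [0] 4
  [1] 7
  [2] ⊤
  [3] ⊤
  [4] 0
  [5] 5

yes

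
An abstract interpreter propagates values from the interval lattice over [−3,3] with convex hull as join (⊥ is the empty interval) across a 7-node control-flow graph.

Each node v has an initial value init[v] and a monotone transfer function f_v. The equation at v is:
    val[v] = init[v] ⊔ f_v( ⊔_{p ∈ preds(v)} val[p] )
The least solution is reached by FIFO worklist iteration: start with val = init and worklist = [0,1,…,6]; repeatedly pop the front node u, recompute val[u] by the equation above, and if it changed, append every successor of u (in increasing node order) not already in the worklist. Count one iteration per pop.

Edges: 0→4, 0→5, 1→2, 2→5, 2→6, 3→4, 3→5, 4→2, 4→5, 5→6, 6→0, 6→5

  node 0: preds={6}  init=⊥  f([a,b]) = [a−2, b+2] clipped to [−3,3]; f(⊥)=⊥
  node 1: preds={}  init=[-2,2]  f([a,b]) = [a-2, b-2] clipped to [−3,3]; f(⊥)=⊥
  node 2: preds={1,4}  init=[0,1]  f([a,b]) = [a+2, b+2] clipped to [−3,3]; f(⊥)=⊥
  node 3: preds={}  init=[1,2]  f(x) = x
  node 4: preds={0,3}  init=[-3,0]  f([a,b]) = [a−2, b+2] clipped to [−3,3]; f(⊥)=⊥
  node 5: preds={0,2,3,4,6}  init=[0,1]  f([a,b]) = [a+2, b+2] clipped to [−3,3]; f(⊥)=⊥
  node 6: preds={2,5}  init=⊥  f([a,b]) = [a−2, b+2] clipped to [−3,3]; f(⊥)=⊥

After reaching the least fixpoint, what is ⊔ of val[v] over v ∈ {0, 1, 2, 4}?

Trace (11 dequeues):
  [1] u=0 | in ⊥ | out ⊥ | ==
  [2] u=1 | in ⊥ | out [-2,2] | ==
  [3] u=2 | in [-3,2] | out [-1,3] | prev [0,1] | push {}
  [4] u=3 | in ⊥ | out [1,2] | ==
  [5] u=4 | in [1,2] | out [-3,3] | prev [-3,0] | push {2}
  [6] u=5 | in [-3,3] | out [-1,3] | prev [0,1] | push {}
  [7] u=6 | in [-1,3] | out [-3,3] | prev ⊥ | push {0,5}
  [8] u=2 | in [-3,3] | out [-1,3] | ==
  [9] u=0 | in [-3,3] | out [-3,3] | prev ⊥ | push {4}
  [10] u=5 | in [-3,3] | out [-1,3] | ==
  [11] u=4 | in [-3,3] | out [-3,3] | ==

Converged values:
  [0] [-3,3]
  [1] [-2,2]
  [2] [-1,3]
  [3] [1,2]
  [4] [-3,3]
  [5] [-1,3]
  [6] [-3,3]

[-3,3]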